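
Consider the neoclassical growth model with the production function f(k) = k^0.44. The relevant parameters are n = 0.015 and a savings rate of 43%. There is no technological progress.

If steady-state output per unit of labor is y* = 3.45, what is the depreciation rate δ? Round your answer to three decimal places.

δ ≈ 0.074

Steady state requires s·f(k) = (n + δ)·k, i.e. s·k^α = (n + δ)·k.
Since y* = [s/(n + δ)]^(α/(1−α)), we have s/(n + δ) = (y*)^((1−α)/α) = 3.45^1.2727 = 4.8360.
Therefore n + δ = s / 4.8360 = 0.43 / 4.8360 = 0.0889, so δ = 0.0889 − 0.015 = 0.0739.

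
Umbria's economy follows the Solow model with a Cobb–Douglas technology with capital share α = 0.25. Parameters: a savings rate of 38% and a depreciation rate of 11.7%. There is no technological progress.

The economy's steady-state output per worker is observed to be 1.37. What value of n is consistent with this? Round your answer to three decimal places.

n ≈ 0.031

At the steady state, Δk = 0, so s·k^α = (n + δ)·k.
Since y* = [s/(n + δ)]^(α/(1−α)), we have s/(n + δ) = (y*)^((1−α)/α) = 1.37^3 = 2.5714.
Therefore n + δ = s / 2.5714 = 0.38 / 2.5714 = 0.1478, so n = 0.1478 − 0.117 = 0.0308.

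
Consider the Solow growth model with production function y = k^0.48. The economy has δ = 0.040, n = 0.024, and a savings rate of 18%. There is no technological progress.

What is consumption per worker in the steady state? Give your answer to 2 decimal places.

c* = 2.13

Steady state requires s·f(k) = (n + δ)·k, i.e. s·k^α = (n + δ)·k.
Rearranging, k^(1−α) = s / (n + δ).
k^0.52 = 0.18 / (0.024 + 0.040) = 0.18 / 0.064 = 2.8125
k* = 2.8125^(1/0.52) ≈ 7.3053
y* = (k*)^α = 7.3053^0.48 ≈ 2.5974
c* = (1 − s)·y* = (1 − 0.18) × 2.5974 ≈ 2.1299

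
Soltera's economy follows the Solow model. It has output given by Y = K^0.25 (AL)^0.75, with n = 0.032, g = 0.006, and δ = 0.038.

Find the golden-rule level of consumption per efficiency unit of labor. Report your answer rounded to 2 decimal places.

At the golden rule, f'(k) = n + g + δ, so α·k^(α−1) = n + g + δ and k_gold = (α/(n + g + δ))^(1/(1−α)).
k_gold = (0.25/0.076)^(1/0.75) = 3.2895^1.3333 ≈ 4.8920
c_gold = f(k_gold) − (n + g + δ)·k_gold = 1.4872 − 0.076×4.8920 ≈ 1.1154

c_gold ≈ 1.12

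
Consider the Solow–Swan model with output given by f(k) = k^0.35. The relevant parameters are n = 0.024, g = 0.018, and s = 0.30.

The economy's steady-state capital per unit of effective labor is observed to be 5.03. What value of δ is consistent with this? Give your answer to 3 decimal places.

δ ≈ 0.063

In steady state, investment equals break-even investment: s·k^α = (n + g + δ)·k.
So s / (n + g + δ) = (k*)^(1−α) = 5.03^0.65 = 2.8577.
Therefore n + g + δ = s / 2.8577 = 0.30 / 2.8577 = 0.1050, so δ = 0.1050 − 0.042 = 0.0630.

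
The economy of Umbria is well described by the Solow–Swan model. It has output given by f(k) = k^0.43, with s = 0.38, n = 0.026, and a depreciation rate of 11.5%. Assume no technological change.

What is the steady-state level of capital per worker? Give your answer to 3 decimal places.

k* ≈ 5.693

Steady state requires s·f(k) = (n + δ)·k, i.e. s·k^α = (n + δ)·k.
Dividing both sides by k: k^(1−α) = s / (n + δ).
k^0.57 = 0.38 / (0.026 + 0.115) = 0.38 / 0.141 = 2.6950
k* = 2.6950^(1/0.57) ≈ 5.6933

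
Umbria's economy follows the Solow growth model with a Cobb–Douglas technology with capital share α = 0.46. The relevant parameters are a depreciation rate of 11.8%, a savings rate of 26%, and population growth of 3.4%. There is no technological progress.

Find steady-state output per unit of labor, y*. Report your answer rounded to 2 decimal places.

y* = 1.58

In steady state, investment equals break-even investment: s·k^α = (n + δ)·k.
Dividing both sides by k: k^(1−α) = s / (n + δ).
k^0.54 = 0.26 / (0.034 + 0.118) = 0.26 / 0.152 = 1.7105
k* = 1.7105^(1/0.54) ≈ 2.7021
y* = (k*)^α = 2.7021^0.46 ≈ 1.5797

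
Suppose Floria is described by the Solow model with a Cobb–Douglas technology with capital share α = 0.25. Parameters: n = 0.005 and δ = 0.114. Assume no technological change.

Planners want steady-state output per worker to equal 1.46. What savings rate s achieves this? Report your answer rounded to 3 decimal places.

s ≈ 0.370

At the steady state, Δk = 0, so s·k^α = (n + δ)·k.
Since y* = [s/(n + δ)]^(α/(1−α)), we have s/(n + δ) = (y*)^((1−α)/α) = 1.46^3 = 3.1121.
Therefore s = 3.1121 × (n + δ) = 3.1121 × 0.119 = 0.3703.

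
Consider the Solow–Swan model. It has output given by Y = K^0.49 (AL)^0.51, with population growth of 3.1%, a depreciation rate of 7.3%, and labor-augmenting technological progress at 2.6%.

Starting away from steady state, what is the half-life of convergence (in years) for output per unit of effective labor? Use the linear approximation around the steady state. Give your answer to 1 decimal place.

t_½ ≈ 10.5 years

Near the steady state the convergence rate is λ = (1 − α)(n + g + δ).
λ = (1 − 0.49) × 0.130 = 0.51 × 0.130 = 0.0663
Half-life = ln 2 / λ = 0.6931 / 0.0663 ≈ 10.45 years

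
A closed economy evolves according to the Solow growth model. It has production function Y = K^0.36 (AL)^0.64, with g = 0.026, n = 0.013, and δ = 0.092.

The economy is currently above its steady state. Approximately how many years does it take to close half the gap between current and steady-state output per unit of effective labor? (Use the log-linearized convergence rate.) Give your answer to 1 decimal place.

Near the steady state the convergence rate is λ = (1 − α)(n + g + δ).
λ = (1 − 0.36) × 0.131 = 0.64 × 0.131 = 0.08384
Half-life = ln 2 / λ = 0.6931 / 0.08384 ≈ 8.27 years

half-life ≈ 8.3 years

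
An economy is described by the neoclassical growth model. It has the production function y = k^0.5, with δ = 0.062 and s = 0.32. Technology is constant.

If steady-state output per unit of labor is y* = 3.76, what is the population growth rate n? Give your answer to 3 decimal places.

n ≈ 0.023

In steady state, investment equals break-even investment: s·k^α = (n + δ)·k.
Since y* = [s/(n + δ)]^(α/(1−α)), we have s/(n + δ) = (y*)^((1−α)/α) = 3.76^1 = 3.7600.
Therefore n + δ = s / 3.7600 = 0.32 / 3.7600 = 0.0851, so n = 0.0851 − 0.062 = 0.0231.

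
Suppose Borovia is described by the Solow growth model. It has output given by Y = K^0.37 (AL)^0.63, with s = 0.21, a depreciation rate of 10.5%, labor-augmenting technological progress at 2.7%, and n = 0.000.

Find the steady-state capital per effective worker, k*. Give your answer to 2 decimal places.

In steady state, investment equals break-even investment: s·k^α = (n + g + δ)·k.
Dividing both sides by k: k^(1−α) = s / (n + g + δ).
k^0.63 = 0.21 / (0.000 + 0.027 + 0.105) = 0.21 / 0.132 = 1.5909
k* = 1.5909^(1/0.63) ≈ 2.0896

k* ≈ 2.09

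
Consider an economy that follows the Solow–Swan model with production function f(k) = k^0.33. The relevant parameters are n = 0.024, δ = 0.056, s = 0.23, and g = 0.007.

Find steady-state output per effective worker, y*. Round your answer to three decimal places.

Steady state requires s·f(k) = (n + g + δ)·k, i.e. s·k^α = (n + g + δ)·k.
Rearranging, k^(1−α) = s / (n + g + δ).
k^0.67 = 0.23 / (0.024 + 0.007 + 0.056) = 0.23 / 0.087 = 2.6437
k* = 2.6437^(1/0.67) ≈ 4.2674
y* = (k*)^α = 4.2674^0.33 ≈ 1.6142

y* = 1.614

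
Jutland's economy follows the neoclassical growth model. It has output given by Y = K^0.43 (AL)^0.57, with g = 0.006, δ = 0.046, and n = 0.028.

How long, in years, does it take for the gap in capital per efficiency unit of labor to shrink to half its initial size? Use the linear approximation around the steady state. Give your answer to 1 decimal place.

Near the steady state the convergence rate is λ = (1 − α)(n + g + δ).
λ = (1 − 0.43) × 0.080 = 0.57 × 0.080 = 0.0456
Half-life = ln 2 / λ = 0.6931 / 0.0456 ≈ 15.20 years

t_½ ≈ 15.2 years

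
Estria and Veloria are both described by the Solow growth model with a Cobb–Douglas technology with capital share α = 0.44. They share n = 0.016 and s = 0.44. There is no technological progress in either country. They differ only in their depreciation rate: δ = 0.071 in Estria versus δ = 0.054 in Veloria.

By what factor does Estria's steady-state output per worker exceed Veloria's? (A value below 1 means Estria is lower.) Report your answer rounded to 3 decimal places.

ratio ≈ 0.843

Steady-state y* = [s/(n + δ)]^(α/(1−α)), so the ratio is [ (s_E/(n + δ)_E) / (s_V/(n + δ)_V) ]^0.7857.
s_E/(n + δ)_E = 0.44/0.087 = 5.0575; s_V/(n + δ)_V = 0.44/0.070 = 6.2857.
Ratio = (5.0575/6.2857)^0.7857 = 0.8046^0.7857 ≈ 0.8430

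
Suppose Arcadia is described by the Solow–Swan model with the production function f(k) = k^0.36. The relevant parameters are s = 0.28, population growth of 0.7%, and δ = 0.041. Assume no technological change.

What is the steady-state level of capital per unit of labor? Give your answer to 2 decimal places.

k* ≈ 15.73

Steady state requires s·f(k) = (n + δ)·k, i.e. s·k^α = (n + δ)·k.
Rearranging, k^(1−α) = s / (n + δ).
k^0.64 = 0.28 / (0.007 + 0.041) = 0.28 / 0.048 = 5.8333
k* = 5.8333^(1/0.64) ≈ 15.7304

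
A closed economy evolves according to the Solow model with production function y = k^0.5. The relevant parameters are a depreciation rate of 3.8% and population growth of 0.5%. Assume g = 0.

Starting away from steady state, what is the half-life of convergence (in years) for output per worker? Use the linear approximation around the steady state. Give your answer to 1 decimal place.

Near the steady state the convergence rate is λ = (1 − α)(n + δ).
λ = (1 − 0.5) × 0.043 = 0.5 × 0.043 = 0.0215
Half-life = ln 2 / λ = 0.6931 / 0.0215 ≈ 32.24 years

half-life ≈ 32.2 years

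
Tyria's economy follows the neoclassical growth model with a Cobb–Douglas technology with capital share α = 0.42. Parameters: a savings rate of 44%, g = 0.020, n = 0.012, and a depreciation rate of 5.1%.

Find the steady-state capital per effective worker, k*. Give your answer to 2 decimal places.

Steady state requires s·f(k) = (n + g + δ)·k, i.e. s·k^α = (n + g + δ)·k.
Rearranging, k^(1−α) = s / (n + g + δ).
k^0.58 = 0.44 / (0.012 + 0.020 + 0.051) = 0.44 / 0.083 = 5.3012
k* = 5.3012^(1/0.58) ≈ 17.7387

k* ≈ 17.74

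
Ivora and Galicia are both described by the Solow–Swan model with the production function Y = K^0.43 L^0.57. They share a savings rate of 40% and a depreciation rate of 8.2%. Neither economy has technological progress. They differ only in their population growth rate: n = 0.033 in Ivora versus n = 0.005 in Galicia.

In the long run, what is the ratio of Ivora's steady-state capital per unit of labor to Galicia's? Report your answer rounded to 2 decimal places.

Steady-state k* = [s/(n + δ)]^(1/(1−α)), so the ratio is [ (s_I/(n + δ)_I) / (s_G/(n + δ)_G) ]^1.7544.
s_I/(n + δ)_I = 0.40/0.115 = 3.4783; s_G/(n + δ)_G = 0.40/0.087 = 4.5977.
Ratio = (3.4783/4.5977)^1.7544 = 0.7565^1.7544 ≈ 0.6129

ratio ≈ 0.61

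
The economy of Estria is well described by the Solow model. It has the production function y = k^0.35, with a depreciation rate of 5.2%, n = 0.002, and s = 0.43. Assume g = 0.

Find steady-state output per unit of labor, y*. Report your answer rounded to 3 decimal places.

y* ≈ 3.056

In steady state, investment equals break-even investment: s·k^α = (n + δ)·k.
Rearranging, k^(1−α) = s / (n + δ).
k^0.65 = 0.43 / (0.002 + 0.052) = 0.43 / 0.054 = 7.9630
k* = 7.9630^(1/0.65) ≈ 24.3373
y* = (k*)^α = 24.3373^0.35 ≈ 3.0563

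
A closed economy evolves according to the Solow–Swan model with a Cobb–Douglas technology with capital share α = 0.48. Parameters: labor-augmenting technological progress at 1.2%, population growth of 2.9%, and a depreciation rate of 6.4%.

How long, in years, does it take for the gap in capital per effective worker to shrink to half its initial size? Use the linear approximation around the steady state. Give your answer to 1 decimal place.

t_½ ≈ 12.7 years

Near the steady state the convergence rate is λ = (1 − α)(n + g + δ).
λ = (1 − 0.48) × 0.105 = 0.52 × 0.105 = 0.0546
Half-life = ln 2 / λ = 0.6931 / 0.0546 ≈ 12.69 years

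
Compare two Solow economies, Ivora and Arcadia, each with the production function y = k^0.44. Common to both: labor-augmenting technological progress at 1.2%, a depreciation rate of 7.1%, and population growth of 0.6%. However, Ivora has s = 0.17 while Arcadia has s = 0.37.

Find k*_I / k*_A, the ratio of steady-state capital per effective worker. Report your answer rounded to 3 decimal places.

ratio ≈ 0.249

Steady-state k* = [s/(n + g + δ)]^(1/(1−α)), so the ratio is [ (s_I/(n + g + δ)_I) / (s_A/(n + g + δ)_A) ]^1.7857.
s_I/(n + g + δ)_I = 0.17/0.089 = 1.9101; s_A/(n + g + δ)_A = 0.37/0.089 = 4.1573.
Ratio = (1.9101/4.1573)^1.7857 = 0.4595^1.7857 ≈ 0.2494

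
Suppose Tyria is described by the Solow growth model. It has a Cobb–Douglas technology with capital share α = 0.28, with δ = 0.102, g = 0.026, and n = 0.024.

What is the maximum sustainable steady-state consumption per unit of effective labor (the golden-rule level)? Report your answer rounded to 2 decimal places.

c_gold ≈ 0.91

At the golden rule, f'(k) = n + g + δ, so α·k^(α−1) = n + g + δ and k_gold = (α/(n + g + δ))^(1/(1−α)).
k_gold = (0.28/0.152)^(1/0.72) = 1.8421^1.3889 ≈ 2.3361
c_gold = f(k_gold) − (n + g + δ)·k_gold = 1.2682 − 0.152×2.3361 ≈ 0.9131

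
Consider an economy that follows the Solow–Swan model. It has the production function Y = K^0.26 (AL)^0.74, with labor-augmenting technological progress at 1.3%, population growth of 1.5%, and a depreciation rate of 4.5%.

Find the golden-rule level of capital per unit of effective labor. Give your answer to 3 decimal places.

k_gold ≈ 5.565

The golden rule sets f'(k) = n + g + δ, i.e. α·k^(α−1) = n + g + δ.
So k^(1−α) = α / (n + g + δ) = 0.26 / 0.073 = 3.5616.
k_gold = 3.5616^(1/0.74) ≈ 5.5650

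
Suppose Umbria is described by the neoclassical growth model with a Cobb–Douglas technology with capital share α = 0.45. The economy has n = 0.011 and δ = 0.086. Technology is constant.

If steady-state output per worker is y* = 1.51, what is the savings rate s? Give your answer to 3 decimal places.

In steady state, investment equals break-even investment: s·k^α = (n + δ)·k.
Since y* = [s/(n + δ)]^(α/(1−α)), we have s/(n + δ) = (y*)^((1−α)/α) = 1.51^1.2222 = 1.6548.
Therefore s = 1.6548 × (n + δ) = 1.6548 × 0.097 = 0.1605.

s ≈ 0.161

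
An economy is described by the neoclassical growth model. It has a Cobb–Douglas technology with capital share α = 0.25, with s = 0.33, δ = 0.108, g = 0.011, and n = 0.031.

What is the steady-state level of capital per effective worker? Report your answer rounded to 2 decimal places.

k* ≈ 2.86

In steady state, investment equals break-even investment: s·k^α = (n + g + δ)·k.
Dividing both sides by k: k^(1−α) = s / (n + g + δ).
k^0.75 = 0.33 / (0.031 + 0.011 + 0.108) = 0.33 / 0.150 = 2.2000
k* = 2.2000^(1/0.75) ≈ 2.8613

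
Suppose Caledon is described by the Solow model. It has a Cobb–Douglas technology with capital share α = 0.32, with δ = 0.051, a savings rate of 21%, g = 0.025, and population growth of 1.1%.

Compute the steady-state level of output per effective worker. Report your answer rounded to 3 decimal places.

Steady state requires s·f(k) = (n + g + δ)·k, i.e. s·k^α = (n + g + δ)·k.
Rearranging, k^(1−α) = s / (n + g + δ).
k^0.68 = 0.21 / (0.011 + 0.025 + 0.051) = 0.21 / 0.087 = 2.4138
k* = 2.4138^(1/0.68) ≈ 3.6542
y* = (k*)^α = 3.6542^0.32 ≈ 1.5139

y* ≈ 1.514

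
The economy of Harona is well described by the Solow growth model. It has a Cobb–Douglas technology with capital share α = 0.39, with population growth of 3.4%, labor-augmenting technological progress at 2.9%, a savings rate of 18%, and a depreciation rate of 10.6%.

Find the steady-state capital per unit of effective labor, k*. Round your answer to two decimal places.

k* ≈ 1.11

Steady state requires s·f(k) = (n + g + δ)·k, i.e. s·k^α = (n + g + δ)·k.
Rearranging, k^(1−α) = s / (n + g + δ).
k^0.61 = 0.18 / (0.034 + 0.029 + 0.106) = 0.18 / 0.169 = 1.0651
k* = 1.0651^(1/0.61) ≈ 1.1089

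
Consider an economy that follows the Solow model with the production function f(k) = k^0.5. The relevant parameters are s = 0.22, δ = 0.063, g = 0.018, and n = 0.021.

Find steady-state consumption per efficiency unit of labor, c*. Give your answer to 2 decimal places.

c* = 1.68

In steady state, investment equals break-even investment: s·k^α = (n + g + δ)·k.
Rearranging, k^(1−α) = s / (n + g + δ).
k^0.5 = 0.22 / (0.021 + 0.018 + 0.063) = 0.22 / 0.102 = 2.1569
k* = 2.1569^(1/0.5) ≈ 4.6522
y* = (k*)^α = 4.6522^0.5 ≈ 2.1569
c* = (1 − s)·y* = (1 − 0.22) × 2.1569 ≈ 1.6824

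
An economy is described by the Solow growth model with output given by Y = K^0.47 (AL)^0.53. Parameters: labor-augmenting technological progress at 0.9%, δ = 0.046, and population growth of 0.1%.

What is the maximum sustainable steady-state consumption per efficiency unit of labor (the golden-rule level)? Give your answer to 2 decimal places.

c_gold ≈ 3.50

At the golden rule, f'(k) = n + g + δ, so α·k^(α−1) = n + g + δ and k_gold = (α/(n + g + δ))^(1/(1−α)).
k_gold = (0.47/0.056)^(1/0.53) = 8.3929^1.8868 ≈ 55.3652
c_gold = f(k_gold) − (n + g + δ)·k_gold = 6.5966 − 0.056×55.3652 ≈ 3.4961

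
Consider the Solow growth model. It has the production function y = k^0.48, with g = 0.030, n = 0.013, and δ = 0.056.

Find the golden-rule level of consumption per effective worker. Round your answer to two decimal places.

At the golden rule, f'(k) = n + g + δ, so α·k^(α−1) = n + g + δ and k_gold = (α/(n + g + δ))^(1/(1−α)).
k_gold = (0.48/0.099)^(1/0.52) = 4.8485^1.9231 ≈ 20.8205
c_gold = f(k_gold) − (n + g + δ)·k_gold = 4.2941 − 0.099×20.8205 ≈ 2.2329

c_gold ≈ 2.23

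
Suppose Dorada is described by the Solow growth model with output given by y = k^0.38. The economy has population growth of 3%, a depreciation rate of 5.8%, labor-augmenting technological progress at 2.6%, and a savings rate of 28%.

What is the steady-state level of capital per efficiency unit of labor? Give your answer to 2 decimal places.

k* ≈ 4.26

Steady state requires s·f(k) = (n + g + δ)·k, i.e. s·k^α = (n + g + δ)·k.
Rearranging, k^(1−α) = s / (n + g + δ).
k^0.62 = 0.28 / (0.030 + 0.026 + 0.058) = 0.28 / 0.114 = 2.4561
k* = 2.4561^(1/0.62) ≈ 4.2602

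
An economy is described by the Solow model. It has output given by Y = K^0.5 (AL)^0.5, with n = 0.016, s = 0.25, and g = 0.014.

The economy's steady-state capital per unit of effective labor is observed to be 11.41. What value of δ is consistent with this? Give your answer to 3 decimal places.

δ ≈ 0.044

At the steady state, Δk = 0, so s·k^α = (n + g + δ)·k.
So s / (n + g + δ) = (k*)^(1−α) = 11.41^0.5 = 3.3779.
Therefore n + g + δ = s / 3.3779 = 0.25 / 3.3779 = 0.0740, so δ = 0.0740 − 0.030 = 0.0440.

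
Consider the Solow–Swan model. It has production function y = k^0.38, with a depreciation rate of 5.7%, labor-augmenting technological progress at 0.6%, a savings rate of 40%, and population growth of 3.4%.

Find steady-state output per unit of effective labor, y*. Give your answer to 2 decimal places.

At the steady state, Δk = 0, so s·k^α = (n + g + δ)·k.
Dividing both sides by k: k^(1−α) = s / (n + g + δ).
k^0.62 = 0.40 / (0.034 + 0.006 + 0.057) = 0.40 / 0.097 = 4.1237
k* = 4.1237^(1/0.62) ≈ 9.8265
y* = (k*)^α = 9.8265^0.38 ≈ 2.3829

y* = 2.38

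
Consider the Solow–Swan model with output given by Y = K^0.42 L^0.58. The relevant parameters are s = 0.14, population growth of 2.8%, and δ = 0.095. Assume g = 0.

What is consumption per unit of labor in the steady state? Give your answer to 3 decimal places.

In steady state, investment equals break-even investment: s·k^α = (n + δ)·k.
Dividing both sides by k: k^(1−α) = s / (n + δ).
k^0.58 = 0.14 / (0.028 + 0.095) = 0.14 / 0.123 = 1.1382
k* = 1.1382^(1/0.58) ≈ 1.2501
y* = (k*)^α = 1.2501^0.42 ≈ 1.0983
c* = (1 − s)·y* = (1 − 0.14) × 1.0983 ≈ 0.9445

c* = 0.945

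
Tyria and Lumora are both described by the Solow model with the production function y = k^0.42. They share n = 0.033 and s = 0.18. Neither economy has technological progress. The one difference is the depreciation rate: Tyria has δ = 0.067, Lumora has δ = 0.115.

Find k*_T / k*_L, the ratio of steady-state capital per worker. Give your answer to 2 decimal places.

ratio ≈ 1.97

Steady-state k* = [s/(n + δ)]^(1/(1−α)), so the ratio is [ (s_T/(n + δ)_T) / (s_L/(n + δ)_L) ]^1.7241.
s_T/(n + δ)_T = 0.18/0.100 = 1.8000; s_L/(n + δ)_L = 0.18/0.148 = 1.2162.
Ratio = (1.8000/1.2162)^1.7241 = 1.4800^1.7241 ≈ 1.9658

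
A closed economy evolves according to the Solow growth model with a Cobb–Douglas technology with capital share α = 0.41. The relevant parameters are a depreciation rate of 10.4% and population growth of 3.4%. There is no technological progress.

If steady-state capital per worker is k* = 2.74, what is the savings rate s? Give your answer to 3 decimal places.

At the steady state, Δk = 0, so s·k^α = (n + δ)·k.
So s / (n + δ) = (k*)^(1−α) = 2.74^0.59 = 1.8125.
Therefore s = 1.8125 × (n + δ) = 1.8125 × 0.138 = 0.2501.

s ≈ 0.250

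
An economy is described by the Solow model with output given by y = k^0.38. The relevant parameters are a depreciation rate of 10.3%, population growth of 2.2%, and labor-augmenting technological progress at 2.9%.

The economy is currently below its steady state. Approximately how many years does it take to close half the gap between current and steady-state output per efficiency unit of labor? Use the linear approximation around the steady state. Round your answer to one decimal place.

about 7.3 years

Near the steady state the convergence rate is λ = (1 − α)(n + g + δ).
λ = (1 − 0.38) × 0.154 = 0.62 × 0.154 = 0.09548
Half-life = ln 2 / λ = 0.6931 / 0.09548 ≈ 7.26 years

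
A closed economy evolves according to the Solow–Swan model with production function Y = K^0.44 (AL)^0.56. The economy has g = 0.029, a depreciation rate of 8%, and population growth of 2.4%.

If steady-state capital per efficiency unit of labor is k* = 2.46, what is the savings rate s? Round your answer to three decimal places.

At the steady state, Δk = 0, so s·k^α = (n + g + δ)·k.
So s / (n + g + δ) = (k*)^(1−α) = 2.46^0.56 = 1.6555.
Therefore s = 1.6555 × (n + g + δ) = 1.6555 × 0.133 = 0.2202.

s ≈ 0.220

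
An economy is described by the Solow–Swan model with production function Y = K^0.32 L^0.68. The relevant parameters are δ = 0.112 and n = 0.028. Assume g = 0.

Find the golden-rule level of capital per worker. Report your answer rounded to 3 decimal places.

The golden rule sets f'(k) = n + δ, i.e. α·k^(α−1) = n + δ.
So k^(1−α) = α / (n + δ) = 0.32 / 0.140 = 2.2857.
k_gold = 2.2857^(1/0.68) ≈ 3.3726

k_gold ≈ 3.373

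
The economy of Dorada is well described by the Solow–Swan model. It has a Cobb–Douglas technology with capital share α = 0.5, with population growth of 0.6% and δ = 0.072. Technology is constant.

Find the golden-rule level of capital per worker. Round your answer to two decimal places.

k_gold ≈ 41.09

The golden rule sets f'(k) = n + δ, i.e. α·k^(α−1) = n + δ.
So k^(1−α) = α / (n + δ) = 0.5 / 0.078 = 6.4103.
k_gold = 6.4103^(1/0.5) ≈ 41.0919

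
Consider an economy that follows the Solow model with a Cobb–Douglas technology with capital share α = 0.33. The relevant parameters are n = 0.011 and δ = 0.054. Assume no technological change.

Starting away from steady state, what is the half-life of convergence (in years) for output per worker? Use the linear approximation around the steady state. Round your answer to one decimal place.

about 15.9 years

Near the steady state the convergence rate is λ = (1 − α)(n + δ).
λ = (1 − 0.33) × 0.065 = 0.67 × 0.065 = 0.04355
Half-life = ln 2 / λ = 0.6931 / 0.04355 ≈ 15.92 years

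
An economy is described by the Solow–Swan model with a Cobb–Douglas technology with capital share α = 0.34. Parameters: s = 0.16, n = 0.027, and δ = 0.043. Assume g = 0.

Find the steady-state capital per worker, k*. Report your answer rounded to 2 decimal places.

At the steady state, Δk = 0, so s·k^α = (n + δ)·k.
Dividing both sides by k: k^(1−α) = s / (n + δ).
k^0.66 = 0.16 / (0.027 + 0.043) = 0.16 / 0.070 = 2.2857
k* = 2.2857^(1/0.66) ≈ 3.4992

k* ≈ 3.50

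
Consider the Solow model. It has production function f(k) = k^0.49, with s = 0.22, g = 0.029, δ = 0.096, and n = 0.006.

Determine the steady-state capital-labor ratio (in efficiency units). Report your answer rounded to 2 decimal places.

Steady state requires s·f(k) = (n + g + δ)·k, i.e. s·k^α = (n + g + δ)·k.
Rearranging, k^(1−α) = s / (n + g + δ).
k^0.51 = 0.22 / (0.006 + 0.029 + 0.096) = 0.22 / 0.131 = 1.6794
k* = 1.6794^(1/0.51) ≈ 2.7636

k* ≈ 2.76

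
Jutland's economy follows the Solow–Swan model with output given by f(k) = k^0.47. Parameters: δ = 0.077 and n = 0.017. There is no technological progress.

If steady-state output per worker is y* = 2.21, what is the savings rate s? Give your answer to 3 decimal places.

s ≈ 0.230

In steady state, investment equals break-even investment: s·k^α = (n + δ)·k.
Since y* = [s/(n + δ)]^(α/(1−α)), we have s/(n + δ) = (y*)^((1−α)/α) = 2.21^1.1277 = 2.4455.
Therefore s = 2.4455 × (n + δ) = 2.4455 × 0.094 = 0.2299.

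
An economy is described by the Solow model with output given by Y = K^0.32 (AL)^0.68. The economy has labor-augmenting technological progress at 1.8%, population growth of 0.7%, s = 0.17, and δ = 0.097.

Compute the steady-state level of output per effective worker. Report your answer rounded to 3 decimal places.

Steady state requires s·f(k) = (n + g + δ)·k, i.e. s·k^α = (n + g + δ)·k.
Rearranging, k^(1−α) = s / (n + g + δ).
k^0.68 = 0.17 / (0.007 + 0.018 + 0.097) = 0.17 / 0.122 = 1.3934
k* = 1.3934^(1/0.68) ≈ 1.6288
y* = (k*)^α = 1.6288^0.32 ≈ 1.1690

y* ≈ 1.169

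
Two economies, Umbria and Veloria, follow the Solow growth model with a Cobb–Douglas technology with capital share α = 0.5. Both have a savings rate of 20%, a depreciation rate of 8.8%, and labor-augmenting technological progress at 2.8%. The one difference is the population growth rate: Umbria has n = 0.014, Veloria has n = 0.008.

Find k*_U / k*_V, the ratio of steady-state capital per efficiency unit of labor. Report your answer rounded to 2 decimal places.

Steady-state k* = [s/(n + g + δ)]^(1/(1−α)), so the ratio is [ (s_U/(n + g + δ)_U) / (s_V/(n + g + δ)_V) ]^2.
s_U/(n + g + δ)_U = 0.20/0.130 = 1.5385; s_V/(n + g + δ)_V = 0.20/0.124 = 1.6129.
Ratio = (1.5385/1.6129)^2 = 0.9539^2 ≈ 0.9099

k*_U / k*_V ≈ 0.91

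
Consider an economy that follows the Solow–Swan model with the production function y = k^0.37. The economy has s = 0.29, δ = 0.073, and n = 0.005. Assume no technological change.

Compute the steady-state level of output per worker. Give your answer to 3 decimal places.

Steady state requires s·f(k) = (n + δ)·k, i.e. s·k^α = (n + δ)·k.
Dividing both sides by k: k^(1−α) = s / (n + δ).
k^0.63 = 0.29 / (0.005 + 0.073) = 0.29 / 0.078 = 3.7179
k* = 3.7179^(1/0.63) ≈ 8.0396
y* = (k*)^α = 8.0396^0.37 ≈ 2.1624

y* ≈ 2.162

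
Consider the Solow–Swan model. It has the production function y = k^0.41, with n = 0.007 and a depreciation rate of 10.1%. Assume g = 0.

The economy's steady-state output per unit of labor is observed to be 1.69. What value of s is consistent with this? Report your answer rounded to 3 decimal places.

At the steady state, Δk = 0, so s·k^α = (n + δ)·k.
Since y* = [s/(n + δ)]^(α/(1−α)), we have s/(n + δ) = (y*)^((1−α)/α) = 1.69^1.439 = 2.1278.
Therefore s = 2.1278 × (n + δ) = 2.1278 × 0.108 = 0.2298.

s ≈ 0.230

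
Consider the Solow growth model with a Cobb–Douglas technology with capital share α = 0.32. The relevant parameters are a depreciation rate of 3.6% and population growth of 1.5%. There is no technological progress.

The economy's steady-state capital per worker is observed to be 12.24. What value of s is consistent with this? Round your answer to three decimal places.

Steady state requires s·f(k) = (n + δ)·k, i.e. s·k^α = (n + δ)·k.
So s / (n + δ) = (k*)^(1−α) = 12.24^0.68 = 5.4915.
Therefore s = 5.4915 × (n + δ) = 5.4915 × 0.051 = 0.2801.

s ≈ 0.280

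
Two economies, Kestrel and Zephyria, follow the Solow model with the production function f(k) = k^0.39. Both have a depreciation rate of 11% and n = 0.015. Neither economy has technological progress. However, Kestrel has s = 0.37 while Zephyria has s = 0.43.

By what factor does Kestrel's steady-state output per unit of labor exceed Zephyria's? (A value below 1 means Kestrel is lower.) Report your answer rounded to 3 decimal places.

Steady-state y* = [s/(n + δ)]^(α/(1−α)), so the ratio is [ (s_K/(n + δ)_K) / (s_Z/(n + δ)_Z) ]^0.6393.
s_K/(n + δ)_K = 0.37/0.125 = 2.9600; s_Z/(n + δ)_Z = 0.43/0.125 = 3.4400.
Ratio = (2.9600/3.4400)^0.6393 = 0.8605^0.6393 ≈ 0.9084

ratio ≈ 0.908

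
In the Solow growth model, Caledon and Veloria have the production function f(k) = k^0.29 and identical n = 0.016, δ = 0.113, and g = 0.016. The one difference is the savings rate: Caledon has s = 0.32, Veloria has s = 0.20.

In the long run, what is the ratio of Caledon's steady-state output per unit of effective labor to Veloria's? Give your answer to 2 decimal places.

y*_C / y*_V ≈ 1.21

Steady-state y* = [s/(n + g + δ)]^(α/(1−α)), so the ratio is [ (s_C/(n + g + δ)_C) / (s_V/(n + g + δ)_V) ]^0.4085.
s_C/(n + g + δ)_C = 0.32/0.145 = 2.2069; s_V/(n + g + δ)_V = 0.20/0.145 = 1.3793.
Ratio = (2.2069/1.3793)^0.4085 = 1.6000^0.4085 ≈ 1.2117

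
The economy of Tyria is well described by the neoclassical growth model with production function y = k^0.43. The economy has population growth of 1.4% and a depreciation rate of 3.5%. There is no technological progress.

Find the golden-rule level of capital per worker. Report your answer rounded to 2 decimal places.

The golden rule sets f'(k) = n + δ, i.e. α·k^(α−1) = n + δ.
So k^(1−α) = α / (n + δ) = 0.43 / 0.049 = 8.7755.
k_gold = 8.7755^(1/0.57) ≈ 45.1713

k_gold ≈ 45.17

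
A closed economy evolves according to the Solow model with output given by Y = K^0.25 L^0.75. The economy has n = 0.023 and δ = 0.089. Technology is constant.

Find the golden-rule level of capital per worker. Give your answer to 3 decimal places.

The golden rule sets f'(k) = n + δ, i.e. α·k^(α−1) = n + δ.
So k^(1−α) = α / (n + δ) = 0.25 / 0.112 = 2.2321.
k_gold = 2.2321^(1/0.75) ≈ 2.9171

k_gold ≈ 2.917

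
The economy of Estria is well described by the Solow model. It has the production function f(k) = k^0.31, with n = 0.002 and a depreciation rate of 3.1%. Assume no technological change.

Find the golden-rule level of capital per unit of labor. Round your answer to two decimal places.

The golden rule sets f'(k) = n + δ, i.e. α·k^(α−1) = n + δ.
So k^(1−α) = α / (n + δ) = 0.31 / 0.033 = 9.3939.
k_gold = 9.3939^(1/0.69) ≈ 25.6993

k_gold ≈ 25.70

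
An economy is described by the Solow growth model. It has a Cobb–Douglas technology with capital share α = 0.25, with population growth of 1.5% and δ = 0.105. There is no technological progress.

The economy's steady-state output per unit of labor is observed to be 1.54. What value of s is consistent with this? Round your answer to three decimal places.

Steady state requires s·f(k) = (n + δ)·k, i.e. s·k^α = (n + δ)·k.
Since y* = [s/(n + δ)]^(α/(1−α)), we have s/(n + δ) = (y*)^((1−α)/α) = 1.54^3 = 3.6523.
Therefore s = 3.6523 × (n + δ) = 3.6523 × 0.120 = 0.4383.

s ≈ 0.438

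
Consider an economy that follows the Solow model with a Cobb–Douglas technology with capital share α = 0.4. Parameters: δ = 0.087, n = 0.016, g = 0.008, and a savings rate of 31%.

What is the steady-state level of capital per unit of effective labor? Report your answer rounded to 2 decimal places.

k* ≈ 5.54

At the steady state, Δk = 0, so s·k^α = (n + g + δ)·k.
Dividing both sides by k: k^(1−α) = s / (n + g + δ).
k^0.6 = 0.31 / (0.016 + 0.008 + 0.087) = 0.31 / 0.111 = 2.7928
k* = 2.7928^(1/0.6) ≈ 5.5386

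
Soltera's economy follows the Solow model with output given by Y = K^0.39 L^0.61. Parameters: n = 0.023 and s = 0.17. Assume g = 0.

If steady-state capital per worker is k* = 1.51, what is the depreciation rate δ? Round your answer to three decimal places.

δ ≈ 0.109

At the steady state, Δk = 0, so s·k^α = (n + δ)·k.
So s / (n + δ) = (k*)^(1−α) = 1.51^0.61 = 1.2858.
Therefore n + δ = s / 1.2858 = 0.17 / 1.2858 = 0.1322, so δ = 0.1322 − 0.023 = 0.1092.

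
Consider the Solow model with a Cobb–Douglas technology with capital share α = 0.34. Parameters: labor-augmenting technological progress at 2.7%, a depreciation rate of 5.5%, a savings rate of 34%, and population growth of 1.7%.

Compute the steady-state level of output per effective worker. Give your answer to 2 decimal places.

y* = 1.89

At the steady state, Δk = 0, so s·k^α = (n + g + δ)·k.
Rearranging, k^(1−α) = s / (n + g + δ).
k^0.66 = 0.34 / (0.017 + 0.027 + 0.055) = 0.34 / 0.099 = 3.4343
k* = 3.4343^(1/0.66) ≈ 6.4845
y* = (k*)^α = 6.4845^0.34 ≈ 1.8882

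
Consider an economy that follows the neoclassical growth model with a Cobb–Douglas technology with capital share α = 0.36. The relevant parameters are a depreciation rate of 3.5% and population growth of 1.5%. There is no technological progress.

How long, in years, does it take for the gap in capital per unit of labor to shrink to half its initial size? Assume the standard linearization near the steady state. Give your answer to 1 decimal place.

about 21.7 years

Near the steady state the convergence rate is λ = (1 − α)(n + δ).
λ = (1 − 0.36) × 0.050 = 0.64 × 0.050 = 0.0320
Half-life = ln 2 / λ = 0.6931 / 0.0320 ≈ 21.66 years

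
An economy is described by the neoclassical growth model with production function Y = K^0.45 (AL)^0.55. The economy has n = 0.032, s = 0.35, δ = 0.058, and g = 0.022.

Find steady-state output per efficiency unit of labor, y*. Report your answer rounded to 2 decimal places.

In steady state, investment equals break-even investment: s·k^α = (n + g + δ)·k.
Rearranging, k^(1−α) = s / (n + g + δ).
k^0.55 = 0.35 / (0.032 + 0.022 + 0.058) = 0.35 / 0.112 = 3.1250
k* = 3.1250^(1/0.55) ≈ 7.9383
y* = (k*)^α = 7.9383^0.45 ≈ 2.5403

y* = 2.54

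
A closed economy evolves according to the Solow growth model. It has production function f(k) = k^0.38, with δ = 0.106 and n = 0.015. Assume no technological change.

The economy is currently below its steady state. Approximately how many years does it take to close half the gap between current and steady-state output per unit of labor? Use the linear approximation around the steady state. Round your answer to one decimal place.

t_½ ≈ 9.2 years

Near the steady state the convergence rate is λ = (1 − α)(n + δ).
λ = (1 − 0.38) × 0.121 = 0.62 × 0.121 = 0.07502
Half-life = ln 2 / λ = 0.6931 / 0.07502 ≈ 9.24 years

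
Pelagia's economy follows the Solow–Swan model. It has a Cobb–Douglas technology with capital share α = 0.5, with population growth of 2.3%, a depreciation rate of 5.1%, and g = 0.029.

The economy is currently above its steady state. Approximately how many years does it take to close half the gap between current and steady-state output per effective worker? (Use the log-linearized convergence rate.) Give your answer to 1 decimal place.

Near the steady state the convergence rate is λ = (1 − α)(n + g + δ).
λ = (1 − 0.5) × 0.103 = 0.5 × 0.103 = 0.0515
Half-life = ln 2 / λ = 0.6931 / 0.0515 ≈ 13.46 years

t_½ ≈ 13.5 years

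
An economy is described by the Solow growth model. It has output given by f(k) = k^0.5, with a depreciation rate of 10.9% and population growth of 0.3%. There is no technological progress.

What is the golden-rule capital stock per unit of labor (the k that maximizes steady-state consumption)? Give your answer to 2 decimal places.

The golden rule sets f'(k) = n + δ, i.e. α·k^(α−1) = n + δ.
So k^(1−α) = α / (n + δ) = 0.5 / 0.112 = 4.4643.
k_gold = 4.4643^(1/0.5) ≈ 19.9300

k_gold ≈ 19.93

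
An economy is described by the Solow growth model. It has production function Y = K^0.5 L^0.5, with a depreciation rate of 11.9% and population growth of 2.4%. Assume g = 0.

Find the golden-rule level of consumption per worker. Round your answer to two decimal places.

c_gold ≈ 1.75

At the golden rule, f'(k) = n + δ, so α·k^(α−1) = n + δ and k_gold = (α/(n + δ))^(1/(1−α)).
k_gold = (0.5/0.143)^(1/0.5) = 3.4965^2 ≈ 12.2255
c_gold = f(k_gold) − (n + δ)·k_gold = 3.4965 − 0.143×12.2255 ≈ 1.7483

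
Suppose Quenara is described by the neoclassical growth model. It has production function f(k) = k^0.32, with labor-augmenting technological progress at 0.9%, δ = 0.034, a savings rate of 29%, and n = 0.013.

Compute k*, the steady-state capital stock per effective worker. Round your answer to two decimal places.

Steady state requires s·f(k) = (n + g + δ)·k, i.e. s·k^α = (n + g + δ)·k.
Dividing both sides by k: k^(1−α) = s / (n + g + δ).
k^0.68 = 0.29 / (0.013 + 0.009 + 0.034) = 0.29 / 0.056 = 5.1786
k* = 5.1786^(1/0.68) ≈ 11.2283

k* = 11.23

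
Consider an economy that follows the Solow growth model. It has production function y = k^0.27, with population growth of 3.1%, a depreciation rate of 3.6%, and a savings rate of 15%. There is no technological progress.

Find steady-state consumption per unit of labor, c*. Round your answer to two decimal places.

Steady state requires s·f(k) = (n + δ)·k, i.e. s·k^α = (n + δ)·k.
Dividing both sides by k: k^(1−α) = s / (n + δ).
k^0.73 = 0.15 / (0.031 + 0.036) = 0.15 / 0.067 = 2.2388
k* = 2.2388^(1/0.73) ≈ 3.0163
y* = (k*)^α = 3.0163^0.27 ≈ 1.3473
c* = (1 − s)·y* = (1 − 0.15) × 1.3473 ≈ 1.1452

c* = 1.15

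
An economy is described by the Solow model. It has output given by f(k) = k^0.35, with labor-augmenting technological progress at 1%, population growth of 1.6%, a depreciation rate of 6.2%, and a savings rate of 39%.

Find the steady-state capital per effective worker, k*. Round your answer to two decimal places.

Steady state requires s·f(k) = (n + g + δ)·k, i.e. s·k^α = (n + g + δ)·k.
Rearranging, k^(1−α) = s / (n + g + δ).
k^0.65 = 0.39 / (0.016 + 0.010 + 0.062) = 0.39 / 0.088 = 4.4318
k* = 4.4318^(1/0.65) ≈ 9.8796

k* = 9.88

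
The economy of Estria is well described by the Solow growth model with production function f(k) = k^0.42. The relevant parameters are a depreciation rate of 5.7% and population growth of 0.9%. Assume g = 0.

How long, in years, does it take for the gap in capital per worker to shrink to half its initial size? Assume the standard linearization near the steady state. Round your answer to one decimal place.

Near the steady state the convergence rate is λ = (1 − α)(n + δ).
λ = (1 − 0.42) × 0.066 = 0.58 × 0.066 = 0.03828
Half-life = ln 2 / λ = 0.6931 / 0.03828 ≈ 18.11 years

t_½ ≈ 18.1 years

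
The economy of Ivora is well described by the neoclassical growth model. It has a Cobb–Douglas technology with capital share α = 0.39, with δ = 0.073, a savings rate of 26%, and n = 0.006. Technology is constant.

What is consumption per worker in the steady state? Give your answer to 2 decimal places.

In steady state, investment equals break-even investment: s·k^α = (n + δ)·k.
Dividing both sides by k: k^(1−α) = s / (n + δ).
k^0.61 = 0.26 / (0.006 + 0.073) = 0.26 / 0.079 = 3.2911
k* = 3.2911^(1/0.61) ≈ 7.0486
y* = (k*)^α = 7.0486^0.39 ≈ 2.1417
c* = (1 − s)·y* = (1 − 0.26) × 2.1417 ≈ 1.5849

c* ≈ 1.58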